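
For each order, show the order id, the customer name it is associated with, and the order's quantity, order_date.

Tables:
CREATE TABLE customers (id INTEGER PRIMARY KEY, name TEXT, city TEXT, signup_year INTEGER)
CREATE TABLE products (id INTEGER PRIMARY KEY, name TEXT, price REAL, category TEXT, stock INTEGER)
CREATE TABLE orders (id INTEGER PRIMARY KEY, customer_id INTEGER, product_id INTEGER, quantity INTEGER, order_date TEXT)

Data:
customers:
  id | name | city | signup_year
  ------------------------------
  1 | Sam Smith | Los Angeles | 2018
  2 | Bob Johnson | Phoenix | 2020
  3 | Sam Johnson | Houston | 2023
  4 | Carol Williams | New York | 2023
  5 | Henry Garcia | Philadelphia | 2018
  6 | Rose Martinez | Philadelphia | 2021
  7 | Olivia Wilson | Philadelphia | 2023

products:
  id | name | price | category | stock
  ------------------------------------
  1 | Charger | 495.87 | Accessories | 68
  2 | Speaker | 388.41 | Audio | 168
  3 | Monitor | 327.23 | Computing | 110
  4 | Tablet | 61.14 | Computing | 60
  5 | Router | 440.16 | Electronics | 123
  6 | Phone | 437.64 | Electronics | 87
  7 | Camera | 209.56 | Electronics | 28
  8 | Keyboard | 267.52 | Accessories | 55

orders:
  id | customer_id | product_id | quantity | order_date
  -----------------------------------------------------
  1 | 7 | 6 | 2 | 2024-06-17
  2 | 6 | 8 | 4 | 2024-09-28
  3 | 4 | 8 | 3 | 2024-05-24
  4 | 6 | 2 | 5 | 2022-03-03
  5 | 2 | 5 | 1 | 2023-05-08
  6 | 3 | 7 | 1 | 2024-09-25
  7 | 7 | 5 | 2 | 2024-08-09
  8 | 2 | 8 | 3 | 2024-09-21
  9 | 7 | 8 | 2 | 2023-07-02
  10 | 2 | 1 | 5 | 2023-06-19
SELECT c.id, p.name AS customer, c.quantity, c.order_date FROM orders c JOIN customers p ON c.customer_id = p.id

Execution result:
id | customer | quantity | order_date
1 | Olivia Wilson | 2 | 2024-06-17
2 | Rose Martinez | 4 | 2024-09-28
3 | Carol Williams | 3 | 2024-05-24
4 | Rose Martinez | 5 | 2022-03-03
5 | Bob Johnson | 1 | 2023-05-08
6 | Sam Johnson | 1 | 2024-09-25
7 | Olivia Wilson | 2 | 2024-08-09
8 | Bob Johnson | 3 | 2024-09-21
9 | Olivia Wilson | 2 | 2023-07-02
10 | Bob Johnson | 5 | 2023-06-19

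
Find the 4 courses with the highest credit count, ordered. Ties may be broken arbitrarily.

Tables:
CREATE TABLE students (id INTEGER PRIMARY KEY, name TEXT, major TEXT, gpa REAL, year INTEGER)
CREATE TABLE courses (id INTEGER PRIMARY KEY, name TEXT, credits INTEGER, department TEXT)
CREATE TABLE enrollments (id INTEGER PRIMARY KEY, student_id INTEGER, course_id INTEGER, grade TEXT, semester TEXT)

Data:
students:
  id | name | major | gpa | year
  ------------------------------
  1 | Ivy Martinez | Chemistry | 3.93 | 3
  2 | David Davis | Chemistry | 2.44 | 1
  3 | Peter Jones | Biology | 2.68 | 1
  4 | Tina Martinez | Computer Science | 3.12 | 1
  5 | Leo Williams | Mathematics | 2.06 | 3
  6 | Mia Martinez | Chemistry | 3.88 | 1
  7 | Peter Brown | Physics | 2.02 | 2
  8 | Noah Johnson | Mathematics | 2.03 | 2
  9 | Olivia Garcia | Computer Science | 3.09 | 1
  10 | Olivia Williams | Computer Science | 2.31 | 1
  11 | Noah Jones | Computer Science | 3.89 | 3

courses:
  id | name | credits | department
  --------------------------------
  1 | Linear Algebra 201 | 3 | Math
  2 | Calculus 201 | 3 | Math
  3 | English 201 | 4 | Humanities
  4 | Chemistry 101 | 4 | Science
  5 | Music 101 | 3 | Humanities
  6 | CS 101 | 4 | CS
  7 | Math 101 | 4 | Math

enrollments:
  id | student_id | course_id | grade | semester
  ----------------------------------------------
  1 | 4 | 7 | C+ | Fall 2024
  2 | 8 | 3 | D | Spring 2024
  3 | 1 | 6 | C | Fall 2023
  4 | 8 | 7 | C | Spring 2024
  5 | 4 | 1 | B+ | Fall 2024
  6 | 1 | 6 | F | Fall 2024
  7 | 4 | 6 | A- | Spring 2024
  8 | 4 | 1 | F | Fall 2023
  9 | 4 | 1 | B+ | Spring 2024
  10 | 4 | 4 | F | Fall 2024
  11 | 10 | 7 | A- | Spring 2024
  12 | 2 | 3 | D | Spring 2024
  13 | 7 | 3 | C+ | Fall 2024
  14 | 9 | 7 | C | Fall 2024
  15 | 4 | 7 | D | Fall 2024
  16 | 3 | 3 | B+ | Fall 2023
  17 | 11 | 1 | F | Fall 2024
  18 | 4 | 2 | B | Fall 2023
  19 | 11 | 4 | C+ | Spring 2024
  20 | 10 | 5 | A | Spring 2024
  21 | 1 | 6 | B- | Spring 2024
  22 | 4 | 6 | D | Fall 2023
SELECT name, credits FROM courses ORDER BY credits DESC LIMIT 4

Execution result:
name | credits
English 201 | 4
Chemistry 101 | 4
CS 101 | 4
Math 101 | 4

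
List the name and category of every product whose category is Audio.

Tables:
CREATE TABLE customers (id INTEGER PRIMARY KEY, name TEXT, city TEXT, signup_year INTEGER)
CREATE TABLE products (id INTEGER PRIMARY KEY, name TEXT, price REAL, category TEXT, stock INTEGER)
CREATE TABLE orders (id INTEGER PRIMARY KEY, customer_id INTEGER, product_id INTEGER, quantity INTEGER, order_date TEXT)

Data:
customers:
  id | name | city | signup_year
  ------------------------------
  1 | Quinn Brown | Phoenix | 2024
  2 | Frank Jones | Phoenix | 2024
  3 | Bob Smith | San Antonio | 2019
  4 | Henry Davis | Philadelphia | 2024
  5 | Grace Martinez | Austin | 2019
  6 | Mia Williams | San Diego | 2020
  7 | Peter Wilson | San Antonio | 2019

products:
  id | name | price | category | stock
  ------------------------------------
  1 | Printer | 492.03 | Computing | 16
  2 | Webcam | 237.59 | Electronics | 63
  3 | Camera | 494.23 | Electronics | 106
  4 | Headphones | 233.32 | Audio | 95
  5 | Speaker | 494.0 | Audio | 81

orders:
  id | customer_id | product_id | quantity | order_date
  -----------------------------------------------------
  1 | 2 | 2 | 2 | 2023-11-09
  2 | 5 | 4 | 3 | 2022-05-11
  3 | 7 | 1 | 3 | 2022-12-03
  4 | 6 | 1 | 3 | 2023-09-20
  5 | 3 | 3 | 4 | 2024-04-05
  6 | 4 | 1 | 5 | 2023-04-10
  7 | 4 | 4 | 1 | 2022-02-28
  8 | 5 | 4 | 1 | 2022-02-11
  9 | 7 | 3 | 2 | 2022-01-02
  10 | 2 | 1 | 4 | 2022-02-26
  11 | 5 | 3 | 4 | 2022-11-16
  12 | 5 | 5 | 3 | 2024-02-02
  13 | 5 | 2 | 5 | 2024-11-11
SELECT name, category FROM products WHERE category = 'Audio'

Execution result:
name | category
Headphones | Audio
Speaker | Audio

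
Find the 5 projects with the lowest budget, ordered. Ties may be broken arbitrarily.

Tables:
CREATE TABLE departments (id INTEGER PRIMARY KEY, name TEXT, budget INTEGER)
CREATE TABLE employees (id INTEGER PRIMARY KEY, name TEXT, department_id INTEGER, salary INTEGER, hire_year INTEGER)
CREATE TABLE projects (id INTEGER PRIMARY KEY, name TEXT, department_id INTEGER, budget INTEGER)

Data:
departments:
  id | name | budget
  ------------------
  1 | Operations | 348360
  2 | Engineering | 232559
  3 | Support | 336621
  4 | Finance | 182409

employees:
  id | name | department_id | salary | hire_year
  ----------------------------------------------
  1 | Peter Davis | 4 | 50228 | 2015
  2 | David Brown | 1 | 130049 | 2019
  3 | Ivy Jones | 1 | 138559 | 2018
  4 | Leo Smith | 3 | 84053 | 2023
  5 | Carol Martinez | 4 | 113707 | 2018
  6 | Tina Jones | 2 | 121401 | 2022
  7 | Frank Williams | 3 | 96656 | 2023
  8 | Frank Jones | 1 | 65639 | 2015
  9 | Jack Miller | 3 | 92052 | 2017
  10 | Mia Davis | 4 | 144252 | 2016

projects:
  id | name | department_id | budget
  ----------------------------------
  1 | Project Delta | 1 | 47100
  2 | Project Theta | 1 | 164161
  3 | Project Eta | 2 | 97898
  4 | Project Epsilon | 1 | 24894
SELECT name, budget FROM projects ORDER BY budget ASC LIMIT 5

Execution result:
name | budget
Project Epsilon | 24894
Project Delta | 47100
Project Eta | 97898
Project Theta | 164161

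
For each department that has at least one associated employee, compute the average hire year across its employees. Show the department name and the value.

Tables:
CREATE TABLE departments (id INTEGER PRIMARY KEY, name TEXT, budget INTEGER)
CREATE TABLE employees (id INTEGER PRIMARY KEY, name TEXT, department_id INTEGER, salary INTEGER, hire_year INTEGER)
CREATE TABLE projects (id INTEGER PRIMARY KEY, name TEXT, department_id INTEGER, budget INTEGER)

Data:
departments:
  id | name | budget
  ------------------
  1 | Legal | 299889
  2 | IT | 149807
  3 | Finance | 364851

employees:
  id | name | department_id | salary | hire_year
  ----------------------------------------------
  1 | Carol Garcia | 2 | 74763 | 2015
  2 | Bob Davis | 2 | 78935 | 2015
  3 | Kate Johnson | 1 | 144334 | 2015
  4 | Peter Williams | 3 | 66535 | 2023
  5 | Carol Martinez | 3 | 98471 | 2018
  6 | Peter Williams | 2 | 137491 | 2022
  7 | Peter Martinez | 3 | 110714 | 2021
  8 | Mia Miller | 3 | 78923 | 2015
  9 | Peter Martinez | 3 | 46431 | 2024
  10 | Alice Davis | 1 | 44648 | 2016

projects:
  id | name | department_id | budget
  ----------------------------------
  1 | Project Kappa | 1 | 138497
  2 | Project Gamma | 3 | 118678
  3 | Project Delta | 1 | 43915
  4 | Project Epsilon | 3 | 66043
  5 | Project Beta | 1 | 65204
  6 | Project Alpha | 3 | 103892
SELECT p.name, AVG(c.hire_year) AS avg_hire_year FROM employees c JOIN departments p ON c.department_id = p.id GROUP BY p.id, p.name

Execution result:
name | avg_hire_year
Legal | 2015.50
IT | 2017.33
Finance | 2020.20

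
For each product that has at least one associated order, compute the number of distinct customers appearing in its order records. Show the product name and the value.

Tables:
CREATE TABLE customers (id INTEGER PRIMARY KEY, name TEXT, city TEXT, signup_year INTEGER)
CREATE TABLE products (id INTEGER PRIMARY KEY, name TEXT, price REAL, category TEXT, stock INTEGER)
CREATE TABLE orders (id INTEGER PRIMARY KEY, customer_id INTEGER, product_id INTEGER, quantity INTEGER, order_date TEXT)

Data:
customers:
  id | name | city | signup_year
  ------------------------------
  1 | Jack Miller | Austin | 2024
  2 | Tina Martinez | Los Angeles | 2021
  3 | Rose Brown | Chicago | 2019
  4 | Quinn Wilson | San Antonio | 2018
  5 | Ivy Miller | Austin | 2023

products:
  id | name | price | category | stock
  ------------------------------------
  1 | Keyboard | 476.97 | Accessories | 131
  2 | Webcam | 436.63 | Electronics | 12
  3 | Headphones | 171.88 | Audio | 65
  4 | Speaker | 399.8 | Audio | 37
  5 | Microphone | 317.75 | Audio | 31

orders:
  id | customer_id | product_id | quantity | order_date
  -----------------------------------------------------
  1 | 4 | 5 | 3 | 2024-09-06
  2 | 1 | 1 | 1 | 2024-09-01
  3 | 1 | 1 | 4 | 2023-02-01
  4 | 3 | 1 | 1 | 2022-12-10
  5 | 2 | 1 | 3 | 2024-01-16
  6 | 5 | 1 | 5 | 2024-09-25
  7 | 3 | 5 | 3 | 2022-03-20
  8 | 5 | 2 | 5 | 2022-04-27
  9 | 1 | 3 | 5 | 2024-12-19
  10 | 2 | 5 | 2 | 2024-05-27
SELECT p.name, COUNT(DISTINCT c.customer_id) AS distinct_customer_count FROM orders c JOIN products p ON c.product_id = p.id GROUP BY p.id, p.name

Execution result:
name | distinct_customer_count
Keyboard | 4
Webcam | 1
Headphones | 1
Microphone | 3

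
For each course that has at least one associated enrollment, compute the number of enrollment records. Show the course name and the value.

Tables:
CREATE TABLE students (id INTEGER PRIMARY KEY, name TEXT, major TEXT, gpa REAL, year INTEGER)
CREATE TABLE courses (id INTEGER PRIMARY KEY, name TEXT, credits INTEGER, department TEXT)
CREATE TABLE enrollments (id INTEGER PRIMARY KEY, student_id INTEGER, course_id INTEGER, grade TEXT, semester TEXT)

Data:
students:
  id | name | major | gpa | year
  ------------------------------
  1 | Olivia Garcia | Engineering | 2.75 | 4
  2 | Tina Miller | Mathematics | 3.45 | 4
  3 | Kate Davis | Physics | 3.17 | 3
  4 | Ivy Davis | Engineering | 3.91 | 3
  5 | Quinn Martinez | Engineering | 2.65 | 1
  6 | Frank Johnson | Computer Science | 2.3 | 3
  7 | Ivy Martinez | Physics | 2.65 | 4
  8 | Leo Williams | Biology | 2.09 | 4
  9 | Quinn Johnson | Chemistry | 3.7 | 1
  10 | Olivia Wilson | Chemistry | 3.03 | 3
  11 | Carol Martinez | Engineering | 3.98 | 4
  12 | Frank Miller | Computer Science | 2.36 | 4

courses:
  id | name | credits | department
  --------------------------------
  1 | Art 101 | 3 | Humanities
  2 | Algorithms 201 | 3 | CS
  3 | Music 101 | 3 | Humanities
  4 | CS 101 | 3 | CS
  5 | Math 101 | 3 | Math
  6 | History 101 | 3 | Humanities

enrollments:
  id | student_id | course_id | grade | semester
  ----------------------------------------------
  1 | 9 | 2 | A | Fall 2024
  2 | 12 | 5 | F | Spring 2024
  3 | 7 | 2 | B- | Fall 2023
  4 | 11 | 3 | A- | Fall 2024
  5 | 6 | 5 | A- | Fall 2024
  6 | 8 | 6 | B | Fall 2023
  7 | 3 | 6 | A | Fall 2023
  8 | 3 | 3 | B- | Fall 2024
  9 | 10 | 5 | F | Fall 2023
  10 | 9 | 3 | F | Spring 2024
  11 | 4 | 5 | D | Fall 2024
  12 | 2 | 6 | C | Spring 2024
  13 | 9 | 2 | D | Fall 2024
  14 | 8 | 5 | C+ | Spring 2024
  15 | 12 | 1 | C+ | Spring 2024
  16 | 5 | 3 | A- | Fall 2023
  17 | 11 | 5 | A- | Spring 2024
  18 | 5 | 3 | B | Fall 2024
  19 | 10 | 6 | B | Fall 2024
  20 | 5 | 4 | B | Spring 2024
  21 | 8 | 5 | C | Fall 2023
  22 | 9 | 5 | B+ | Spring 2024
SELECT p.name, COUNT(*) AS n FROM enrollments c JOIN courses p ON c.course_id = p.id GROUP BY p.id, p.name

Execution result:
name | n
Art 101 | 1
Algorithms 201 | 3
Music 101 | 5
CS 101 | 1
Math 101 | 8
History 101 | 4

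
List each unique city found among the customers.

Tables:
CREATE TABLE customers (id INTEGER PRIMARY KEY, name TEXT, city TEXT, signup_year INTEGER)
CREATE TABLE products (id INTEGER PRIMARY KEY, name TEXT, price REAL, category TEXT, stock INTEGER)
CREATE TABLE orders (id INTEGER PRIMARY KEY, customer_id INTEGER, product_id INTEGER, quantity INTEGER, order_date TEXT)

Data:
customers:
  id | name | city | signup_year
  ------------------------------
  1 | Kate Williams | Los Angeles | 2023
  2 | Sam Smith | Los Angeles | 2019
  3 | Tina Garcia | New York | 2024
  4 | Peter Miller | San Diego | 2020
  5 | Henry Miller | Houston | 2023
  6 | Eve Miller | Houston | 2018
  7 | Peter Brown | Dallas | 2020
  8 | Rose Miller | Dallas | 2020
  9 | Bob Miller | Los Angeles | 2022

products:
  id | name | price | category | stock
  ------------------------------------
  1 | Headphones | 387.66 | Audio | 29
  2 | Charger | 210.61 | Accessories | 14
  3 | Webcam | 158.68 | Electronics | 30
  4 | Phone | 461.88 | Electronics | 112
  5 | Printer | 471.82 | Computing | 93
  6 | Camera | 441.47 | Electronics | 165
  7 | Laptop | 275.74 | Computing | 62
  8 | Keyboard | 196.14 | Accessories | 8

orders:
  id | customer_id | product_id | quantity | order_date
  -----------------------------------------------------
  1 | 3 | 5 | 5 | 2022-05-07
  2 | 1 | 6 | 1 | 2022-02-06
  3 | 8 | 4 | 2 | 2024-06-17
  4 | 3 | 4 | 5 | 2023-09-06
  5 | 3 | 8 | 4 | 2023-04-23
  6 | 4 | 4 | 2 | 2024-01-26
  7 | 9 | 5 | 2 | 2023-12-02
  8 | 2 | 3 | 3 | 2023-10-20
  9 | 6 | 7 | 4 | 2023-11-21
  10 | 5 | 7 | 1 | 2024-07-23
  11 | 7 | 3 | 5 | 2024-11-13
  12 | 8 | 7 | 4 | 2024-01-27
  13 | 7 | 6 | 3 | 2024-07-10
SELECT DISTINCT city FROM customers

Execution result:
city
Los Angeles
New York
San Diego
Houston
Dallas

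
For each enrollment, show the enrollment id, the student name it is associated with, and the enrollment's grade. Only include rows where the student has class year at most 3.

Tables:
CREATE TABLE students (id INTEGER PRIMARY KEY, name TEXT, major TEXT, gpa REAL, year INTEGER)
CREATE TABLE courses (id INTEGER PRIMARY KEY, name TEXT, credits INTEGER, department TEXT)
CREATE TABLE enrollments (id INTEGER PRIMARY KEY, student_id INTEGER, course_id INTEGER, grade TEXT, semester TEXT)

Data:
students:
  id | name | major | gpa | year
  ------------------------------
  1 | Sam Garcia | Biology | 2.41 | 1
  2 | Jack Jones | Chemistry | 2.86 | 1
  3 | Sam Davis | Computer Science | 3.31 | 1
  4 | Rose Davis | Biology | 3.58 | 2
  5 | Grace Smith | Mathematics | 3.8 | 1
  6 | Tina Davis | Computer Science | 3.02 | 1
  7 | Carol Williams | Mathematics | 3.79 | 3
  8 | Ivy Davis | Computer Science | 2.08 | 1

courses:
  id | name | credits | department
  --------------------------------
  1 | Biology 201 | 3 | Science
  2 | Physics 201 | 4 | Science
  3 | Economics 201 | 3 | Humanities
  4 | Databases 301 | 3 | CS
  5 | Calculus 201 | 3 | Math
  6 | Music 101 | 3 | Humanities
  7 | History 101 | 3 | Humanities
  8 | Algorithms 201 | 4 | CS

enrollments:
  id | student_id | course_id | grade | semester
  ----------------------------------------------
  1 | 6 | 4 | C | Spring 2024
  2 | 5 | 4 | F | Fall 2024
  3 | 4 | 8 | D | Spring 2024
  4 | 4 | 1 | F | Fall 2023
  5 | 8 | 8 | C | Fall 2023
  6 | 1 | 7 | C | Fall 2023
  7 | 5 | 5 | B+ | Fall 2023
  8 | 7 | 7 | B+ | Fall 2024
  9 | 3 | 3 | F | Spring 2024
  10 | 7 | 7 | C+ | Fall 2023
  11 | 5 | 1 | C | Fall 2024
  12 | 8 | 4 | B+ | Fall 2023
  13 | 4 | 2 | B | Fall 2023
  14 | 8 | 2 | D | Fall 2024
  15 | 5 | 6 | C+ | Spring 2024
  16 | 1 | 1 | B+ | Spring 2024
SELECT c.id, p.name AS student, c.grade FROM enrollments c JOIN students p ON c.student_id = p.id WHERE p.year <= 3

Execution result:
id | student | grade
1 | Tina Davis | C
2 | Grace Smith | F
3 | Rose Davis | D
4 | Rose Davis | F
5 | Ivy Davis | C
6 | Sam Garcia | C
7 | Grace Smith | B+
8 | Carol Williams | B+
9 | Sam Davis | F
10 | Carol Williams | C+
11 | Grace Smith | C
12 | Ivy Davis | B+
13 | Rose Davis | B
14 | Ivy Davis | D
15 | Grace Smith | C+
16 | Sam Garcia | B+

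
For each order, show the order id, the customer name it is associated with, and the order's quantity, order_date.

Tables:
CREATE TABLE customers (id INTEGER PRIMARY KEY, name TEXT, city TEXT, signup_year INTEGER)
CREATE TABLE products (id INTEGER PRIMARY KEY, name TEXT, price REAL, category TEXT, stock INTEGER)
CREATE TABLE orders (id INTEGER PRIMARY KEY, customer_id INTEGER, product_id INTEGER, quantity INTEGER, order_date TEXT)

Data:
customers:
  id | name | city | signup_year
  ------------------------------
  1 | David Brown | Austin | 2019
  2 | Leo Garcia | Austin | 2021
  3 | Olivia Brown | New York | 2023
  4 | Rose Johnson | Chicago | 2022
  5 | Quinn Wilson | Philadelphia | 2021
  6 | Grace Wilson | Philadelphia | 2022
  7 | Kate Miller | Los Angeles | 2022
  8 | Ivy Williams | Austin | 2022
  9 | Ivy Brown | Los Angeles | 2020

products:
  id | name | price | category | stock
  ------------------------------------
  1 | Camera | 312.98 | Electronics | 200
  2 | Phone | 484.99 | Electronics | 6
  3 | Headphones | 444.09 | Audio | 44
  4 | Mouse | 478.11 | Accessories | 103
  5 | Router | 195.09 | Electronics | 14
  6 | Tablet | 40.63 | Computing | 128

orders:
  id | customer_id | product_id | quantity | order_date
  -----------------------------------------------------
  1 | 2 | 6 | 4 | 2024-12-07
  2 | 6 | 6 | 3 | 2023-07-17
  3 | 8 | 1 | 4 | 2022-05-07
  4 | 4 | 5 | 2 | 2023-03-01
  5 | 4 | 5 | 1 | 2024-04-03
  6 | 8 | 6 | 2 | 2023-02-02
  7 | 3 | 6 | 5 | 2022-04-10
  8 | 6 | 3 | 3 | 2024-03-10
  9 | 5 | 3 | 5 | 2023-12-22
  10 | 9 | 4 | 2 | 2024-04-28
SELECT c.id, p.name AS customer, c.quantity, c.order_date FROM orders c JOIN customers p ON c.customer_id = p.id

Execution result:
id | customer | quantity | order_date
1 | Leo Garcia | 4 | 2024-12-07
2 | Grace Wilson | 3 | 2023-07-17
3 | Ivy Williams | 4 | 2022-05-07
4 | Rose Johnson | 2 | 2023-03-01
5 | Rose Johnson | 1 | 2024-04-03
6 | Ivy Williams | 2 | 2023-02-02
7 | Olivia Brown | 5 | 2022-04-10
8 | Grace Wilson | 3 | 2024-03-10
9 | Quinn Wilson | 5 | 2023-12-22
10 | Ivy Brown | 2 | 2024-04-28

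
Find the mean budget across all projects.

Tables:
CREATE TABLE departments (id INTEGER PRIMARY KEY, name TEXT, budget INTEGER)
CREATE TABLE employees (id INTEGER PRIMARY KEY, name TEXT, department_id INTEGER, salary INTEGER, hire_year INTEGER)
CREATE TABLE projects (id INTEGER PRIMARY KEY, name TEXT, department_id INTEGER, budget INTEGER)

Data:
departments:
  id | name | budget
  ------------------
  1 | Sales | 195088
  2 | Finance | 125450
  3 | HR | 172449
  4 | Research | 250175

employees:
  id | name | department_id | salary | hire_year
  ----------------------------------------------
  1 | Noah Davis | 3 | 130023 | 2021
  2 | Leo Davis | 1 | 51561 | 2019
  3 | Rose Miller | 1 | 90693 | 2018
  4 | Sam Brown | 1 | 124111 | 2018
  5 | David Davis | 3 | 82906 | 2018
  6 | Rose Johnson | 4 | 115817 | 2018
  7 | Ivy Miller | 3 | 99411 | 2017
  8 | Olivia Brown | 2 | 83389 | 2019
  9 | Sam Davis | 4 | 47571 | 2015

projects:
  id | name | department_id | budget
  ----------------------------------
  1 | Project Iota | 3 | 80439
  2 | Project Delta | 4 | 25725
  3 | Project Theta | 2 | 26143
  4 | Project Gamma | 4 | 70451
SELECT AVG(budget) FROM projects

Execution result:
50689.50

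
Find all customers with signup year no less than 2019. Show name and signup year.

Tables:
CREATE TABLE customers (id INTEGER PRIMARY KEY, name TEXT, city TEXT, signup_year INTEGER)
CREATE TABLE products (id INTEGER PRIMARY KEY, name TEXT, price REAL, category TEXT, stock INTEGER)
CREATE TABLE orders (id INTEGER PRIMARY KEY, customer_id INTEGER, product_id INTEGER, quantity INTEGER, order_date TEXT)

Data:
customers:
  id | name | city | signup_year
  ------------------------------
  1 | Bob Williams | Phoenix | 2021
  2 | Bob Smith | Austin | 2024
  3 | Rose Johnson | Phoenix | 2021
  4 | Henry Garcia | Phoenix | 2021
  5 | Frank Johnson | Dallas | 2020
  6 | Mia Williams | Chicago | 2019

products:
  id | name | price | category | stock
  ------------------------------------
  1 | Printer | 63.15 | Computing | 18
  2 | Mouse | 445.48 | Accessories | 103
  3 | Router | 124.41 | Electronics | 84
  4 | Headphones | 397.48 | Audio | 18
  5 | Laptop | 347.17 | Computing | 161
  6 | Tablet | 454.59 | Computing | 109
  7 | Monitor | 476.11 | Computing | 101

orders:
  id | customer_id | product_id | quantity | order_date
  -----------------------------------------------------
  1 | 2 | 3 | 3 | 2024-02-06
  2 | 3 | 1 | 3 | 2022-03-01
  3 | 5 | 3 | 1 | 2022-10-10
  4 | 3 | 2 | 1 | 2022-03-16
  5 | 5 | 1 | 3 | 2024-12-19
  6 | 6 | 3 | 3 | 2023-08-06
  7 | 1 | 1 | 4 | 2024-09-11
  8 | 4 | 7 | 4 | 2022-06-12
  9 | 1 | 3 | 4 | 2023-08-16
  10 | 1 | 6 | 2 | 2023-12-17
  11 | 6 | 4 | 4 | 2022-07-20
SELECT name, signup_year FROM customers WHERE signup_year >= 2019

Execution result:
name | signup_year
Bob Williams | 2021
Bob Smith | 2024
Rose Johnson | 2021
Henry Garcia | 2021
Frank Johnson | 2020
Mia Williams | 2019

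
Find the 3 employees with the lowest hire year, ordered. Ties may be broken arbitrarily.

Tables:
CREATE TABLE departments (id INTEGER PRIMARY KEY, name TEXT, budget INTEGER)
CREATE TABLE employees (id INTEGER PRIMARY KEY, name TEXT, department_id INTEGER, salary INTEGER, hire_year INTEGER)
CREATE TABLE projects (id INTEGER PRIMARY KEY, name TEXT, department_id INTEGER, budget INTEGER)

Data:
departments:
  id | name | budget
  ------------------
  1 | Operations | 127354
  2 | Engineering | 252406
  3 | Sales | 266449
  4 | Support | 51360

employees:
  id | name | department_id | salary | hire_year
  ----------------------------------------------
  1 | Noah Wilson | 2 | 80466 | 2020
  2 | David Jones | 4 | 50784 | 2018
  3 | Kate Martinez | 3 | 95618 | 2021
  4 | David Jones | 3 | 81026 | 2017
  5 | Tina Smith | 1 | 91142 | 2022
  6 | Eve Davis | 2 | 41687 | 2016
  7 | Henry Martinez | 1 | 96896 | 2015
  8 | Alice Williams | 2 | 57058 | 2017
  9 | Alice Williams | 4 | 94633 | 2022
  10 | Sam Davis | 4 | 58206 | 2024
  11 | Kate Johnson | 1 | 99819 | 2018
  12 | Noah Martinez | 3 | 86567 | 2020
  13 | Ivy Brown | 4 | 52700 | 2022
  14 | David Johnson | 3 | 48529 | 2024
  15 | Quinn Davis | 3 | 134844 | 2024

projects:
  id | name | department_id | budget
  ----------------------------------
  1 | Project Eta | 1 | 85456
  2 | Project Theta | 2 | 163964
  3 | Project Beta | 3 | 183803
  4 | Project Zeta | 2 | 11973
SELECT name, hire_year FROM employees ORDER BY hire_year ASC LIMIT 3

Execution result:
name | hire_year
Henry Martinez | 2015
Eve Davis | 2016
David Jones | 2017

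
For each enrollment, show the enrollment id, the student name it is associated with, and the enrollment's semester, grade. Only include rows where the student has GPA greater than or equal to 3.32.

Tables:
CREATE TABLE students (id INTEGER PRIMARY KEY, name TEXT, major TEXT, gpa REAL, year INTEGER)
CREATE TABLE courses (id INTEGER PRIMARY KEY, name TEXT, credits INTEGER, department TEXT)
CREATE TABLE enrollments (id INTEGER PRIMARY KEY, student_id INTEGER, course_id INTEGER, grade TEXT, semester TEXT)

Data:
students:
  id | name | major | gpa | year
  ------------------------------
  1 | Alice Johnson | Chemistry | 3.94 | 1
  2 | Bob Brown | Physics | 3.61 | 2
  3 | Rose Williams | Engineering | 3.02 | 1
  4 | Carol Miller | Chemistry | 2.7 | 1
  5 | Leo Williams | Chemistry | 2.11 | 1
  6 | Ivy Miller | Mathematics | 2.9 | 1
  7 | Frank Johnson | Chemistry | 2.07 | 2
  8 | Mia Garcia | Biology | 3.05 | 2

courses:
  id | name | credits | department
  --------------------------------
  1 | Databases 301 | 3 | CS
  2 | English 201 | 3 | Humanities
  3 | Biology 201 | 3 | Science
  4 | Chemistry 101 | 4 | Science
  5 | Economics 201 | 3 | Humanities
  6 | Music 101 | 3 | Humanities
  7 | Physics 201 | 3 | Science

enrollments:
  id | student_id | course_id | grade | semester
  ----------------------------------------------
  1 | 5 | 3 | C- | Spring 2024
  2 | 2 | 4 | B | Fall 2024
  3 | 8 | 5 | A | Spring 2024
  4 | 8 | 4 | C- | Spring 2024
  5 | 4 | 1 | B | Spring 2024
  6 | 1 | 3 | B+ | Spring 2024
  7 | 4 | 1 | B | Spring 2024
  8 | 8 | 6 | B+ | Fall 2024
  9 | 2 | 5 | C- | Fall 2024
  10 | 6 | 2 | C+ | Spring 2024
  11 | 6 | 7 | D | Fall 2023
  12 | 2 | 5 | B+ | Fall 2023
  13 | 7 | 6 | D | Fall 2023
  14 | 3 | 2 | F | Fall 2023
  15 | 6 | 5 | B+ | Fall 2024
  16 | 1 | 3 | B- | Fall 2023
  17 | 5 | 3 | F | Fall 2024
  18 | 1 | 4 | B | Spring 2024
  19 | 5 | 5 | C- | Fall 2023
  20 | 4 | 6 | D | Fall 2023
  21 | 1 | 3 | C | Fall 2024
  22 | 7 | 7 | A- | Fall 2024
SELECT c.id, p.name AS student, c.semester, c.grade FROM enrollments c JOIN students p ON c.student_id = p.id WHERE p.gpa >= 3.32

Execution result:
id | student | semester | grade
2 | Bob Brown | Fall 2024 | B
6 | Alice Johnson | Spring 2024 | B+
9 | Bob Brown | Fall 2024 | C-
12 | Bob Brown | Fall 2023 | B+
16 | Alice Johnson | Fall 2023 | B-
18 | Alice Johnson | Spring 2024 | B
21 | Alice Johnson | Fall 2024 | C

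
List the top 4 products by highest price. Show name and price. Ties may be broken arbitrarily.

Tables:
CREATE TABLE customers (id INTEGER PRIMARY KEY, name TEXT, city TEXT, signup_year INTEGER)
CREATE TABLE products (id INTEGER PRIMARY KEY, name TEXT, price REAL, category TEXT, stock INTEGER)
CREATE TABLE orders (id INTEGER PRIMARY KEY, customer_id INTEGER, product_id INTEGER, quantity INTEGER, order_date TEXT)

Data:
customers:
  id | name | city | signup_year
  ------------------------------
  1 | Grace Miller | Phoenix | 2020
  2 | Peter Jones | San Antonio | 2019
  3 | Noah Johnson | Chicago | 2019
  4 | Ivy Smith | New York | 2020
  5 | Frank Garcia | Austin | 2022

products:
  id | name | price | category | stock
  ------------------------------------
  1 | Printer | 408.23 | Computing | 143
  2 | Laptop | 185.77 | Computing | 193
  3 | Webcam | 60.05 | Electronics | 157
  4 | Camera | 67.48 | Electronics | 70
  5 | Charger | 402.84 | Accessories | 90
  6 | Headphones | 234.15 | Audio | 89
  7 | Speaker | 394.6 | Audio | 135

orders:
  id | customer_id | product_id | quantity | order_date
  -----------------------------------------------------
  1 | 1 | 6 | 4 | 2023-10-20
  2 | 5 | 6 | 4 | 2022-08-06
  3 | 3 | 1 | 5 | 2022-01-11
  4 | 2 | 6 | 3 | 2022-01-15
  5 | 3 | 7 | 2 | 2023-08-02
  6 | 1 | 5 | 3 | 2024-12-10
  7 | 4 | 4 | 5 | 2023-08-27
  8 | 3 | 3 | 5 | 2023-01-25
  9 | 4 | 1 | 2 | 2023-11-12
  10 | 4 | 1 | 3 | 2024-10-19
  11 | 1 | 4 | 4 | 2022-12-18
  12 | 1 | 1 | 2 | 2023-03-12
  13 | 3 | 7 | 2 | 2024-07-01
SELECT name, price FROM products ORDER BY price DESC LIMIT 4

Execution result:
name | price
Printer | 408.23
Charger | 402.84
Speaker | 394.60
Headphones | 234.15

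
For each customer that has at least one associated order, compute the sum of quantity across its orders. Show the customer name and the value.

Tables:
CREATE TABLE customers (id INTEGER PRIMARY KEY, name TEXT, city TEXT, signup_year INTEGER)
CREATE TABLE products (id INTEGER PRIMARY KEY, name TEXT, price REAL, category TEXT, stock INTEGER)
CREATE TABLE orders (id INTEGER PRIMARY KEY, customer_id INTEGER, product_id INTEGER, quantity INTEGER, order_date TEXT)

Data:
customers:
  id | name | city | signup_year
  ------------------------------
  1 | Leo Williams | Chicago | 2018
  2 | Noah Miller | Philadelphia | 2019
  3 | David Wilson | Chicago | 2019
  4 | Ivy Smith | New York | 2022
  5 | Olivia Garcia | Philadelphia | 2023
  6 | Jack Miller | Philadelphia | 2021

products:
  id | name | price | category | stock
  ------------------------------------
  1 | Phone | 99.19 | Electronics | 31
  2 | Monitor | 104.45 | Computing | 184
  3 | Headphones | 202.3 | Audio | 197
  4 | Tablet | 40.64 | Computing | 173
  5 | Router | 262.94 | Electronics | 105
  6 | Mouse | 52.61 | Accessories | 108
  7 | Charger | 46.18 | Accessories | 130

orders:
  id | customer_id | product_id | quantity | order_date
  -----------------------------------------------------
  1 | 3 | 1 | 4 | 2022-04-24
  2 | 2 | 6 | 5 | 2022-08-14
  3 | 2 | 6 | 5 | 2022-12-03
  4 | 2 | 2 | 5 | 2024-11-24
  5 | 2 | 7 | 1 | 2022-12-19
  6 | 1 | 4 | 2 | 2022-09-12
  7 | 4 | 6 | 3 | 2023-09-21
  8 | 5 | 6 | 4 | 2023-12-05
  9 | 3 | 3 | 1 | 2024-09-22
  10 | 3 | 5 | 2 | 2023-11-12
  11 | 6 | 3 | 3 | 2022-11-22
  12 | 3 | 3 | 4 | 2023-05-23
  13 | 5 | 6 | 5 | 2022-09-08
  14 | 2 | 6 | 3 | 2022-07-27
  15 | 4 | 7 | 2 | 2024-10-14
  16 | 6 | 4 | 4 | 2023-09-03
SELECT p.name, SUM(c.quantity) AS sum_quantity FROM orders c JOIN customers p ON c.customer_id = p.id GROUP BY p.id, p.name

Execution result:
name | sum_quantity
Leo Williams | 2
Noah Miller | 19
David Wilson | 11
Ivy Smith | 5
Olivia Garcia | 9
Jack Miller | 7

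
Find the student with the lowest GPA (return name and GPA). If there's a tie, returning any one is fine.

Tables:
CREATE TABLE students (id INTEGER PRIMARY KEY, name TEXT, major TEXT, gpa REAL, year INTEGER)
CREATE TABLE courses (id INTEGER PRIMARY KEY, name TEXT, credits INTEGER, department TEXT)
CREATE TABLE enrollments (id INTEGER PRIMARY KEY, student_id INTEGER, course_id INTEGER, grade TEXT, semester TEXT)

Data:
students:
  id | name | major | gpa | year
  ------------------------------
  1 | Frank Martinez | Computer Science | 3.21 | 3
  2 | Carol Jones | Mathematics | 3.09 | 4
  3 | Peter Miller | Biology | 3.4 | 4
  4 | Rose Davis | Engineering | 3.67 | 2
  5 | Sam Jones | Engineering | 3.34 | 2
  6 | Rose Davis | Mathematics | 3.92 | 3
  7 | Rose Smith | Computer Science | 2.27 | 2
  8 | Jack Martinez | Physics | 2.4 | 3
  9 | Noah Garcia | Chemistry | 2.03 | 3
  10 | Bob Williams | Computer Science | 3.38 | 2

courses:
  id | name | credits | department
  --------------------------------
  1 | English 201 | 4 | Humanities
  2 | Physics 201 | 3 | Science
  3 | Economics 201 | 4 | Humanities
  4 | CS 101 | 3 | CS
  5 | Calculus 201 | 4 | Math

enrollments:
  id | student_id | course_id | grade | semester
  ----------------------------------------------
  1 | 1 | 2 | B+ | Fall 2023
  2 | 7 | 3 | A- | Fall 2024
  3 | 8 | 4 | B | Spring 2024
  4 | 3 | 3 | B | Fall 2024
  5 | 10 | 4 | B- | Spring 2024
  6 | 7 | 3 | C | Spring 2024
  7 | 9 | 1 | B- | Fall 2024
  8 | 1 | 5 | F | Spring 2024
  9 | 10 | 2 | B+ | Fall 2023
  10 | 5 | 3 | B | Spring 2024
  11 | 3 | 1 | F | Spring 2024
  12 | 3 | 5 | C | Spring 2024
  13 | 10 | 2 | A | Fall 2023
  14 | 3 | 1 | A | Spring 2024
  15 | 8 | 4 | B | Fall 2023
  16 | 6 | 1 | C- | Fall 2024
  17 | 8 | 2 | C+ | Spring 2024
SELECT name, gpa FROM students ORDER BY gpa ASC LIMIT 1

Execution result:
name | gpa
Noah Garcia | 2.03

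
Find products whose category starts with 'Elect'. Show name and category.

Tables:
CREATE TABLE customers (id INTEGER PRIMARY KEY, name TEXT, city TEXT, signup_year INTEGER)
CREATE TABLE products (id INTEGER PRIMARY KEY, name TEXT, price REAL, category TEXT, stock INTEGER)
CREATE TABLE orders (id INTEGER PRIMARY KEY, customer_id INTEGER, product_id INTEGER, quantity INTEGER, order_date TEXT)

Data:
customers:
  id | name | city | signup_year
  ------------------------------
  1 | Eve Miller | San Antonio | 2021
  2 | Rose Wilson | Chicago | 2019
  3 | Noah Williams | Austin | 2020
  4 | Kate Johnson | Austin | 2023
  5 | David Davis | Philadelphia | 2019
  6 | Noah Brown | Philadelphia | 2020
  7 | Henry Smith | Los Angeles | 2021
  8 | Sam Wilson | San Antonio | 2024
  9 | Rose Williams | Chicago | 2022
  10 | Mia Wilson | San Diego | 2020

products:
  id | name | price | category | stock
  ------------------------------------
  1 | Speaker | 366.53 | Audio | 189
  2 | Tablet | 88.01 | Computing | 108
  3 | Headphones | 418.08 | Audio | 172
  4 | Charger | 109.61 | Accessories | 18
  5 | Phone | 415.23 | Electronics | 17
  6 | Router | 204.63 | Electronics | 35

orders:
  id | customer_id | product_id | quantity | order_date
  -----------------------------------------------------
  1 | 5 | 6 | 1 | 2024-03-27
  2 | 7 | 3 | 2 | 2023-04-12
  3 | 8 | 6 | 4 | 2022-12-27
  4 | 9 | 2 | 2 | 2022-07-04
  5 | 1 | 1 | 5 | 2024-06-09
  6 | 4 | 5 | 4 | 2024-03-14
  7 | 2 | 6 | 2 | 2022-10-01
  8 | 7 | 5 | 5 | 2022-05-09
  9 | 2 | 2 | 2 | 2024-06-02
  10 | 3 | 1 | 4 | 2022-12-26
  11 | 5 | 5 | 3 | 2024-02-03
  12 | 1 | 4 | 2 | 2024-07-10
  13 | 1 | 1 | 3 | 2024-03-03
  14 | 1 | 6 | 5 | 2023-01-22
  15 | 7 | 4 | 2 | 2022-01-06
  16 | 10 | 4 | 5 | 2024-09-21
SELECT name, category FROM products WHERE category LIKE 'Elect%'

Execution result:
name | category
Phone | Electronics
Router | Electronics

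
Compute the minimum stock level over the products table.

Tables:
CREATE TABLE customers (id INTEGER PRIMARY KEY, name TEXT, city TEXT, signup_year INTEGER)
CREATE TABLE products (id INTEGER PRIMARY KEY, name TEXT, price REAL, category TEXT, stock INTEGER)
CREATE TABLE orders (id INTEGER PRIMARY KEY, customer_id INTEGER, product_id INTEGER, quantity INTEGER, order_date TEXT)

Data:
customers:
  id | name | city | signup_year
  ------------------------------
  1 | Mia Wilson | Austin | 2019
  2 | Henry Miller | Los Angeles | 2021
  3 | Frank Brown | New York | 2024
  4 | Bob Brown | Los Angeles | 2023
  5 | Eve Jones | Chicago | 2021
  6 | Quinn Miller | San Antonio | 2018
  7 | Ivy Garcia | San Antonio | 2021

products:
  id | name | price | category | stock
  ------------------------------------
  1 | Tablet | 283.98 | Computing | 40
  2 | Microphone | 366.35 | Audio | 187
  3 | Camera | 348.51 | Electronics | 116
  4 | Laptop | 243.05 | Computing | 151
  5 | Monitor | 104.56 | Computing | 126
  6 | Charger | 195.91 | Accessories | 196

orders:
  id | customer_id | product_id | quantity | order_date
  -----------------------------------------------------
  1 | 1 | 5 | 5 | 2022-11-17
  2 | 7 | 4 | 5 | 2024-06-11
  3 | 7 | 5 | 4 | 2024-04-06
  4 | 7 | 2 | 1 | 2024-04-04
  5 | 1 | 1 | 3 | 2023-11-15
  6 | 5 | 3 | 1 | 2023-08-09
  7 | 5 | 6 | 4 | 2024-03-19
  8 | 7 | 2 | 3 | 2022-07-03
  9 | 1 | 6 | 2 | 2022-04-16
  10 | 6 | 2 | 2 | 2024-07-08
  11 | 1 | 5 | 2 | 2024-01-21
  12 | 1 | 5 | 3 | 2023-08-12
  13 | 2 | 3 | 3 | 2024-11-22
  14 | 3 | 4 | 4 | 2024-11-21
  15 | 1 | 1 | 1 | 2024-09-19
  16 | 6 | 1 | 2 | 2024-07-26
SELECT MIN(stock) FROM products

Execution result:
40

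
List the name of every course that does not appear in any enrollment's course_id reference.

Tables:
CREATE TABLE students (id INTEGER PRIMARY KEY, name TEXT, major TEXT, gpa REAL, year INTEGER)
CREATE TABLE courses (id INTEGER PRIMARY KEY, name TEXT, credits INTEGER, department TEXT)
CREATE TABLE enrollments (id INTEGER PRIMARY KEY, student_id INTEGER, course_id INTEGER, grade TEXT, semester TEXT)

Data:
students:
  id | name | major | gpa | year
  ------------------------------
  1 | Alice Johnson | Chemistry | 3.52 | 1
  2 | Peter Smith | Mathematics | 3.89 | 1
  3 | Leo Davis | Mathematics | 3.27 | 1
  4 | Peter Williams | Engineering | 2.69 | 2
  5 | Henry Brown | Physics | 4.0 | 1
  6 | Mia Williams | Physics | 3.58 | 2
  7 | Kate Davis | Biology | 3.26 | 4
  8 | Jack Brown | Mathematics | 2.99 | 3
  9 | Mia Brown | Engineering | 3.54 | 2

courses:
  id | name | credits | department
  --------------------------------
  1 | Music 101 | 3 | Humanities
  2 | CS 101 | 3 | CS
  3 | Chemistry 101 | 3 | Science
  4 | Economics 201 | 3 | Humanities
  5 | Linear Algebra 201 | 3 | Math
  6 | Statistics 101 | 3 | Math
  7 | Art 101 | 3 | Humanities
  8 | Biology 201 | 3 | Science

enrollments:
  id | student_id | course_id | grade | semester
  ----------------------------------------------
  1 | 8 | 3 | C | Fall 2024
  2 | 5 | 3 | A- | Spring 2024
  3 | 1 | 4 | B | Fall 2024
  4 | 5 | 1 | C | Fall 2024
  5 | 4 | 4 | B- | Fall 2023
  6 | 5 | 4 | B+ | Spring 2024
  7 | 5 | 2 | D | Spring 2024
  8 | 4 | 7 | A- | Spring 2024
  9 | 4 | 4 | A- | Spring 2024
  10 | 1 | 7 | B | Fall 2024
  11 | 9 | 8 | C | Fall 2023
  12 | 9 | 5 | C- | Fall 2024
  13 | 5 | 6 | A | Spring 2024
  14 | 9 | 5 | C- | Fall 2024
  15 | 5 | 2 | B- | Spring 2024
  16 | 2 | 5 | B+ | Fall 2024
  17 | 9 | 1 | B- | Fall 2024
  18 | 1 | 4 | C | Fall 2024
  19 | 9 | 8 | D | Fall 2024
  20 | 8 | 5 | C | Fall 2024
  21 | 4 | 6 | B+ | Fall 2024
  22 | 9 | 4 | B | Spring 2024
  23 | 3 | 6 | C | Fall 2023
SELECT p.name FROM courses p LEFT JOIN enrollments c ON c.course_id = p.id WHERE c.id IS NULL

Execution result:
(no rows)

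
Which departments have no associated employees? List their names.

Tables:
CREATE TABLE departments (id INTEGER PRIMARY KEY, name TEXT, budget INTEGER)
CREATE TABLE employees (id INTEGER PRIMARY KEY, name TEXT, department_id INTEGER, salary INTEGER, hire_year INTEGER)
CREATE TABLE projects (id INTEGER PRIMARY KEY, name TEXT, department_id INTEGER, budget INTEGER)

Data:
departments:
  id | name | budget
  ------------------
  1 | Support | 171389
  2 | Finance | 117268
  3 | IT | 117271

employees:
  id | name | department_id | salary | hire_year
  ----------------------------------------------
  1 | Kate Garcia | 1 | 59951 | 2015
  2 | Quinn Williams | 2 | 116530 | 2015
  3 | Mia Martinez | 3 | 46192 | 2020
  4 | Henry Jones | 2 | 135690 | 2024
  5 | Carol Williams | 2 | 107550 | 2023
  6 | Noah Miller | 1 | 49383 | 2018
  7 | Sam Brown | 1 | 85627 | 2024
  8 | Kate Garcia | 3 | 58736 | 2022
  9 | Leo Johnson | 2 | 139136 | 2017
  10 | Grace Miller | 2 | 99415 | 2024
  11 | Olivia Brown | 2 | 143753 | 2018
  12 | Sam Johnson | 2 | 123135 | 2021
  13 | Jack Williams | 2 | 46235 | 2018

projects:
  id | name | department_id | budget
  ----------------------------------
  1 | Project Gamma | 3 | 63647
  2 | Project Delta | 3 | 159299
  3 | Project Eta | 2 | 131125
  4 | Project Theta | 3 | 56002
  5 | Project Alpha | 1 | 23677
SELECT p.name FROM departments p LEFT JOIN employees c ON c.department_id = p.id WHERE c.id IS NULL

Execution result:
(no rows)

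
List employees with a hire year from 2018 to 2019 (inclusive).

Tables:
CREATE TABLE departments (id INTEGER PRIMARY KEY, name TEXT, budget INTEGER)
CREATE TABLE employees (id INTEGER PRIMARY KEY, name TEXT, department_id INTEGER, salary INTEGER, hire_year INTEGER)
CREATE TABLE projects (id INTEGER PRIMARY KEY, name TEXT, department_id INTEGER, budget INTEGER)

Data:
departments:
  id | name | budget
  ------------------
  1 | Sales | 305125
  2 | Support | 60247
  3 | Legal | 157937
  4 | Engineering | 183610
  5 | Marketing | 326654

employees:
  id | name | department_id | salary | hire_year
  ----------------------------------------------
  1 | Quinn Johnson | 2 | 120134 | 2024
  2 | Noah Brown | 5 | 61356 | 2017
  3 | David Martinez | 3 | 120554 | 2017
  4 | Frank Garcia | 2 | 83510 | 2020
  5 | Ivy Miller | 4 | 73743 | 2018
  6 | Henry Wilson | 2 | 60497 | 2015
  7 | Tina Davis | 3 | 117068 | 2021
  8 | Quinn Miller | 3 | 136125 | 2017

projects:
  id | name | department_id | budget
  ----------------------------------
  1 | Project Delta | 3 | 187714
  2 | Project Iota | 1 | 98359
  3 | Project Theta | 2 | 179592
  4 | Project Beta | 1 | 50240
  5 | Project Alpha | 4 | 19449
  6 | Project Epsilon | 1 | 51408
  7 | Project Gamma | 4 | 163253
SELECT name, hire_year FROM employees WHERE hire_year BETWEEN 2018 AND 2019

Execution result:
name | hire_year
Ivy Miller | 2018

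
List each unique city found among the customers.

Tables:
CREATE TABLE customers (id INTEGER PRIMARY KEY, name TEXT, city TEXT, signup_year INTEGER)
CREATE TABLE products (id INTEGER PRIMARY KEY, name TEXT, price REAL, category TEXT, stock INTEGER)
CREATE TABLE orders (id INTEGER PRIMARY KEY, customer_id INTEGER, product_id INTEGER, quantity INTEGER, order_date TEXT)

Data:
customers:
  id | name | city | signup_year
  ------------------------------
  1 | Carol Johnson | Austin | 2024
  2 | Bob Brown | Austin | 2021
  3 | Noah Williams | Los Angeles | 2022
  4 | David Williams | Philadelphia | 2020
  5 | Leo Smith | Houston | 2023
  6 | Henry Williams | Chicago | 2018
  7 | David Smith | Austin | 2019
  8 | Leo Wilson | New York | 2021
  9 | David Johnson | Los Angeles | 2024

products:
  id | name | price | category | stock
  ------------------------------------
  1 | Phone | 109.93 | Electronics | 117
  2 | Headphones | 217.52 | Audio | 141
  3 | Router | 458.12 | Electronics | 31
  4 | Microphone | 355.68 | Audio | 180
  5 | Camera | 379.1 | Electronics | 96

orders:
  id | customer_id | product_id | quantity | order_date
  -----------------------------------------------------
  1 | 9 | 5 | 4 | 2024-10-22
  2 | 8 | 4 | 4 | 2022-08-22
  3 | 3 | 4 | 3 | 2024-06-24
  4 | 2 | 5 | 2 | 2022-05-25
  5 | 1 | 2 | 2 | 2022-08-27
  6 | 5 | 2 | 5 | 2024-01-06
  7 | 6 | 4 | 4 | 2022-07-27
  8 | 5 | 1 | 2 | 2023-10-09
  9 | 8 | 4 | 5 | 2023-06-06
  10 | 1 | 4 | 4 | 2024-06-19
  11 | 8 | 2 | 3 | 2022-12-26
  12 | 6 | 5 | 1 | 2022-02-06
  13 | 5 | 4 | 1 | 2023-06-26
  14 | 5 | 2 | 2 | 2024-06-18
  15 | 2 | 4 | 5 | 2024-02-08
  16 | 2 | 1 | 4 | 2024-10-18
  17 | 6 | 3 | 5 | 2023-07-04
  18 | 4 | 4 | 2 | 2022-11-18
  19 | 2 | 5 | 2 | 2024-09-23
SELECT DISTINCT city FROM customers

Execution result:
city
Austin
Los Angeles
Philadelphia
Houston
Chicago
New York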